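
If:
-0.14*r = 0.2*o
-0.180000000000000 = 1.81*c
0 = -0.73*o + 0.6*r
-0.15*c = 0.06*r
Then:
No Solution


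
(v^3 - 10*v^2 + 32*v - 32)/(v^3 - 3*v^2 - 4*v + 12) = (v^2 - 8*v + 16)/(v^2 - v - 6)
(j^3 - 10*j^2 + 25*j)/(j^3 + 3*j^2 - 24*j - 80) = j*(j - 5)/(j^2 + 8*j + 16)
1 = 1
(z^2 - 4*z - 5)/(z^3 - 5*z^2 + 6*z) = (z^2 - 4*z - 5)/(z*(z^2 - 5*z + 6))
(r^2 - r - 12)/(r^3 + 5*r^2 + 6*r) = (r - 4)/(r*(r + 2))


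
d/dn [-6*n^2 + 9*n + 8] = 9 - 12*n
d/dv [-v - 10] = -1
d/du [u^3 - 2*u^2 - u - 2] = 3*u^2 - 4*u - 1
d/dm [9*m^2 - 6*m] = 18*m - 6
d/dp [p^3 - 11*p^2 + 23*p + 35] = 3*p^2 - 22*p + 23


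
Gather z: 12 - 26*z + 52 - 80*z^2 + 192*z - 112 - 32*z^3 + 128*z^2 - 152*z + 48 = -32*z^3 + 48*z^2 + 14*z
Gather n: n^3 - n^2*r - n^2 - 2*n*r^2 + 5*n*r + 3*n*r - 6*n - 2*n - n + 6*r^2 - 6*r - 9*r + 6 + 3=n^3 + n^2*(-r - 1) + n*(-2*r^2 + 8*r - 9) + 6*r^2 - 15*r + 9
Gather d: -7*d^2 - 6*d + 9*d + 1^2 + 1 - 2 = -7*d^2 + 3*d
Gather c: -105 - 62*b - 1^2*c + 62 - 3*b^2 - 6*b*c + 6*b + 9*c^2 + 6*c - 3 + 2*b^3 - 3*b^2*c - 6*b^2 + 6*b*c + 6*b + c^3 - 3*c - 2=2*b^3 - 9*b^2 - 50*b + c^3 + 9*c^2 + c*(2 - 3*b^2) - 48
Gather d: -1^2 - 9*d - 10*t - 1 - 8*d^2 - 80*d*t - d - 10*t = -8*d^2 + d*(-80*t - 10) - 20*t - 2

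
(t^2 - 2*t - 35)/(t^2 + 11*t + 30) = (t - 7)/(t + 6)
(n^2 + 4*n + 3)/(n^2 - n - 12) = (n + 1)/(n - 4)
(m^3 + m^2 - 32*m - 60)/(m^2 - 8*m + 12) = (m^2 + 7*m + 10)/(m - 2)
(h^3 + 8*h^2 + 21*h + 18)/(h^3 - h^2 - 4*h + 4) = (h^2 + 6*h + 9)/(h^2 - 3*h + 2)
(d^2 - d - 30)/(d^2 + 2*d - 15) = (d - 6)/(d - 3)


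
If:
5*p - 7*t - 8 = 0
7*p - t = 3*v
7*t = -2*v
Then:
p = 152/193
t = -112/193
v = 392/193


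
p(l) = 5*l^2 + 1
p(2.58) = 34.28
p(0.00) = 1.00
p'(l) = 10*l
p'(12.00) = 120.00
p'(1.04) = 10.40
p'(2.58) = 25.80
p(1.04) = 6.41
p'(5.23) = 52.30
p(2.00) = 21.00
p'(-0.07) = -0.70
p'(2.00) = 20.00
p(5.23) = 137.76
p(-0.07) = 1.02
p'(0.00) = 0.00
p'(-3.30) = -33.00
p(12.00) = 721.00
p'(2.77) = 27.70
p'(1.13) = 11.30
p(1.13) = 7.38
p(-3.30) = 55.45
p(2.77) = 39.36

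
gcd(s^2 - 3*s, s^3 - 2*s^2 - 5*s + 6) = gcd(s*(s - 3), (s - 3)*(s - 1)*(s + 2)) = s - 3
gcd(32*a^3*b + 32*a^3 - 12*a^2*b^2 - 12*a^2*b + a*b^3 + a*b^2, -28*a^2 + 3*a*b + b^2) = 4*a - b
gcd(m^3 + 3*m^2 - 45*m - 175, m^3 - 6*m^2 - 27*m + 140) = m^2 - 2*m - 35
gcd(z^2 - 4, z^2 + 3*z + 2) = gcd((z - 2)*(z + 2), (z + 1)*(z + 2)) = z + 2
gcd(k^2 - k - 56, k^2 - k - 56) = k^2 - k - 56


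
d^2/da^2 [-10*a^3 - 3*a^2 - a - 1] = -60*a - 6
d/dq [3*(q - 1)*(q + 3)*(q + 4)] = 9*q^2 + 36*q + 15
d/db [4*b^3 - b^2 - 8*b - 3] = 12*b^2 - 2*b - 8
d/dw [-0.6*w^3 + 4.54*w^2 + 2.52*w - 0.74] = -1.8*w^2 + 9.08*w + 2.52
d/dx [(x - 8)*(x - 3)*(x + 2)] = 3*x^2 - 18*x + 2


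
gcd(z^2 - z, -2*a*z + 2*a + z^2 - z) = z - 1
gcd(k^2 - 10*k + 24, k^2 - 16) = k - 4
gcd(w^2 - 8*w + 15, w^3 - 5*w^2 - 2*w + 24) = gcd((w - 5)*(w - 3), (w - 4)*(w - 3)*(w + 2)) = w - 3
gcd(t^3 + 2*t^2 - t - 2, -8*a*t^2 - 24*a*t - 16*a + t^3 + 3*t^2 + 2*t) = t^2 + 3*t + 2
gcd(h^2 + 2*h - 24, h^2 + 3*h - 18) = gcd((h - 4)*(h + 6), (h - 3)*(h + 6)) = h + 6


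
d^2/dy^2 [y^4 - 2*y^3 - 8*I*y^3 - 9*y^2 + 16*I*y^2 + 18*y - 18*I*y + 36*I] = 12*y^2 + y*(-12 - 48*I) - 18 + 32*I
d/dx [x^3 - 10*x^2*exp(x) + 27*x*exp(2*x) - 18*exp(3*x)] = -10*x^2*exp(x) + 3*x^2 + 54*x*exp(2*x) - 20*x*exp(x) - 54*exp(3*x) + 27*exp(2*x)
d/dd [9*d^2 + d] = 18*d + 1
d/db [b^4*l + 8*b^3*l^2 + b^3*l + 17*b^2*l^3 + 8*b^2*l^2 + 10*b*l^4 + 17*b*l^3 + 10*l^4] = l*(4*b^3 + 24*b^2*l + 3*b^2 + 34*b*l^2 + 16*b*l + 10*l^3 + 17*l^2)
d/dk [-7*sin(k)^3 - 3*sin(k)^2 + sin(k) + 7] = (-21*sin(k)^2 - 6*sin(k) + 1)*cos(k)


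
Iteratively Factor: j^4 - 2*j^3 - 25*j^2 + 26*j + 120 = (j + 2)*(j^3 - 4*j^2 - 17*j + 60) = (j - 3)*(j + 2)*(j^2 - j - 20) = (j - 5)*(j - 3)*(j + 2)*(j + 4)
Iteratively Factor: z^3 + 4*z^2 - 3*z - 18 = (z + 3)*(z^2 + z - 6) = (z + 3)^2*(z - 2)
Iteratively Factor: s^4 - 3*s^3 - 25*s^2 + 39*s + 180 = (s + 3)*(s^3 - 6*s^2 - 7*s + 60) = (s - 4)*(s + 3)*(s^2 - 2*s - 15) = (s - 4)*(s + 3)^2*(s - 5)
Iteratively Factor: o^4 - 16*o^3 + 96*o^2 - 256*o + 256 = (o - 4)*(o^3 - 12*o^2 + 48*o - 64) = (o - 4)^2*(o^2 - 8*o + 16) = (o - 4)^3*(o - 4)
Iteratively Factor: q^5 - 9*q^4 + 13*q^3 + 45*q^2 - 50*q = (q + 2)*(q^4 - 11*q^3 + 35*q^2 - 25*q) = q*(q + 2)*(q^3 - 11*q^2 + 35*q - 25) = q*(q - 1)*(q + 2)*(q^2 - 10*q + 25) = q*(q - 5)*(q - 1)*(q + 2)*(q - 5)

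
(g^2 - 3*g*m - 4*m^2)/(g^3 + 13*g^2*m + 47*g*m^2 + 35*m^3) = (g - 4*m)/(g^2 + 12*g*m + 35*m^2)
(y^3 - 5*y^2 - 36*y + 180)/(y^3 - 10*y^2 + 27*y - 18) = (y^2 + y - 30)/(y^2 - 4*y + 3)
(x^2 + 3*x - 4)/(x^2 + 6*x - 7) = (x + 4)/(x + 7)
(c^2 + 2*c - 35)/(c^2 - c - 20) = (c + 7)/(c + 4)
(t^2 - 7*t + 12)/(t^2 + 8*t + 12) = (t^2 - 7*t + 12)/(t^2 + 8*t + 12)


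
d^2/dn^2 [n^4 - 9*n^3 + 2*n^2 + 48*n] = 12*n^2 - 54*n + 4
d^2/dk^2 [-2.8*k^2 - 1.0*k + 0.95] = -5.60000000000000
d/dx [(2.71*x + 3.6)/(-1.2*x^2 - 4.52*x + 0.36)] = (3.252*x^2 + 8.64*x + 17.2476)/(1.44*x^4 + 10.848*x^3 + 19.5664*x^2 - 3.2544*x + 0.1296)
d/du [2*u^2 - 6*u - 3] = 4*u - 6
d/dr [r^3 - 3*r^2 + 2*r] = 3*r^2 - 6*r + 2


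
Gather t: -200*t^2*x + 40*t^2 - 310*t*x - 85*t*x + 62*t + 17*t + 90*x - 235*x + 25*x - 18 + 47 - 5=t^2*(40 - 200*x) + t*(79 - 395*x) - 120*x + 24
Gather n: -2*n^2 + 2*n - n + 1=-2*n^2 + n + 1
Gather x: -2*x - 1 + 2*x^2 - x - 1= 2*x^2 - 3*x - 2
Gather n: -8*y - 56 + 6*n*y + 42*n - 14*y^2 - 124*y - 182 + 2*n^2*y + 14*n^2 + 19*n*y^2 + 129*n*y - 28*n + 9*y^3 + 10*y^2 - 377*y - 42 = n^2*(2*y + 14) + n*(19*y^2 + 135*y + 14) + 9*y^3 - 4*y^2 - 509*y - 280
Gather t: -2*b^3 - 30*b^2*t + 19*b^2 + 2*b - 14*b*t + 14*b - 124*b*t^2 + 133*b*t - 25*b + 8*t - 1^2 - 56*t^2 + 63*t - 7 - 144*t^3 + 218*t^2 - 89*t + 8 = -2*b^3 + 19*b^2 - 9*b - 144*t^3 + t^2*(162 - 124*b) + t*(-30*b^2 + 119*b - 18)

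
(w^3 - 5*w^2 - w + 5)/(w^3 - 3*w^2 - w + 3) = (w - 5)/(w - 3)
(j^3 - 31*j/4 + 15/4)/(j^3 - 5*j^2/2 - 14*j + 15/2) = (j - 5/2)/(j - 5)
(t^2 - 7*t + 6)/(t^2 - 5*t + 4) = (t - 6)/(t - 4)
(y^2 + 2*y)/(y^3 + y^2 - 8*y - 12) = y/(y^2 - y - 6)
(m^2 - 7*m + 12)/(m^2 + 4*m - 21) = (m - 4)/(m + 7)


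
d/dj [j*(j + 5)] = 2*j + 5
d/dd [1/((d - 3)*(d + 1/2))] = 2*(5 - 4*d)/(4*d^4 - 20*d^3 + 13*d^2 + 30*d + 9)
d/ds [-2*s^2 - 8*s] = -4*s - 8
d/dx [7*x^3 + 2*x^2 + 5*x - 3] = 21*x^2 + 4*x + 5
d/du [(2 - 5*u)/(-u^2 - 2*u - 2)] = (-5*u^2 + 4*u + 14)/(u^4 + 4*u^3 + 8*u^2 + 8*u + 4)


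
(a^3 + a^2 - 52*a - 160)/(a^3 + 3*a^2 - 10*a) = (a^2 - 4*a - 32)/(a*(a - 2))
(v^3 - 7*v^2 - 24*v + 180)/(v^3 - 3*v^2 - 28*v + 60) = (v - 6)/(v - 2)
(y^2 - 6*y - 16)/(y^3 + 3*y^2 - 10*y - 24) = (y - 8)/(y^2 + y - 12)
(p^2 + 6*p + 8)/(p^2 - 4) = (p + 4)/(p - 2)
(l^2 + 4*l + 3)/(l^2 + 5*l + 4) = (l + 3)/(l + 4)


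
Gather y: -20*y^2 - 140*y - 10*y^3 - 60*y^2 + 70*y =-10*y^3 - 80*y^2 - 70*y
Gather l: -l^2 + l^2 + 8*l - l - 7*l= 0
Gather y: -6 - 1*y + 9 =3 - y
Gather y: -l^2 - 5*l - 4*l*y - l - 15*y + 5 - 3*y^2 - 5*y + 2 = -l^2 - 6*l - 3*y^2 + y*(-4*l - 20) + 7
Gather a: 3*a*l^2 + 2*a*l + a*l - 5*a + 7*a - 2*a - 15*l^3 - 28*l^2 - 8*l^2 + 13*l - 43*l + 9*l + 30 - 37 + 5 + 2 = a*(3*l^2 + 3*l) - 15*l^3 - 36*l^2 - 21*l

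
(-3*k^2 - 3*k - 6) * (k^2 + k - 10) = -3*k^4 - 6*k^3 + 21*k^2 + 24*k + 60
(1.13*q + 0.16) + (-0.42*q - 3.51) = 0.71*q - 3.35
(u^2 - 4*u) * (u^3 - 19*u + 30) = u^5 - 4*u^4 - 19*u^3 + 106*u^2 - 120*u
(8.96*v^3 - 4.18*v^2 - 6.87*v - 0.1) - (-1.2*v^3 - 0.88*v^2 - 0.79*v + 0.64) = 10.16*v^3 - 3.3*v^2 - 6.08*v - 0.74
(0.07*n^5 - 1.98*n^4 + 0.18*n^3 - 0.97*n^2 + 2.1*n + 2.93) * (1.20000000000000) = 0.084*n^5 - 2.376*n^4 + 0.216*n^3 - 1.164*n^2 + 2.52*n + 3.516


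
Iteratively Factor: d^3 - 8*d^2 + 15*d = (d - 5)*(d^2 - 3*d) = d*(d - 5)*(d - 3)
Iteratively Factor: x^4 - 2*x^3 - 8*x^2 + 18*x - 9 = (x + 3)*(x^3 - 5*x^2 + 7*x - 3) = (x - 1)*(x + 3)*(x^2 - 4*x + 3) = (x - 1)^2*(x + 3)*(x - 3)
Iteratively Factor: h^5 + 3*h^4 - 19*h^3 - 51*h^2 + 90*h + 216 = (h + 3)*(h^4 - 19*h^2 + 6*h + 72) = (h - 3)*(h + 3)*(h^3 + 3*h^2 - 10*h - 24) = (h - 3)^2*(h + 3)*(h^2 + 6*h + 8) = (h - 3)^2*(h + 2)*(h + 3)*(h + 4)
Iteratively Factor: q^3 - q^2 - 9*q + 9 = (q - 1)*(q^2 - 9) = (q - 1)*(q + 3)*(q - 3)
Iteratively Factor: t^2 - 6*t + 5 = (t - 1)*(t - 5)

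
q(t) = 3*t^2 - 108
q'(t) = 6*t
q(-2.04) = -95.52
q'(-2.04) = -12.24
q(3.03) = -80.46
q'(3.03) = 18.18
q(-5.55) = -15.59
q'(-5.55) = -33.30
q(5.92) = -2.86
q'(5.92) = 35.52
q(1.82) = -98.06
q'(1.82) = 10.92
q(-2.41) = -90.58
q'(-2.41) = -14.46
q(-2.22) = -93.21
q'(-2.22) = -13.32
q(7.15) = 45.37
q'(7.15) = 42.90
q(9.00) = 135.00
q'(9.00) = 54.00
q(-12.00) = 324.00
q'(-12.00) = -72.00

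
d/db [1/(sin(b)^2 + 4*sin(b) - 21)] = -2*(sin(b) + 2)*cos(b)/(sin(b)^2 + 4*sin(b) - 21)^2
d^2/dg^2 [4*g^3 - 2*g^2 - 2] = 24*g - 4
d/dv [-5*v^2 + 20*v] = 20 - 10*v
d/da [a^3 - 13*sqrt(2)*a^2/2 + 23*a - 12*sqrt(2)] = 3*a^2 - 13*sqrt(2)*a + 23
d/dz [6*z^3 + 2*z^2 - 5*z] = 18*z^2 + 4*z - 5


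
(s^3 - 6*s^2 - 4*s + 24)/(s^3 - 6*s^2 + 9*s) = (s^3 - 6*s^2 - 4*s + 24)/(s*(s^2 - 6*s + 9))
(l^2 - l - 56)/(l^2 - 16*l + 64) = (l + 7)/(l - 8)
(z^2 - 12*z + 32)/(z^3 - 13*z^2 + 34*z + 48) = (z - 4)/(z^2 - 5*z - 6)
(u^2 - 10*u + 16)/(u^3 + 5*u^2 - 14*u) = (u - 8)/(u*(u + 7))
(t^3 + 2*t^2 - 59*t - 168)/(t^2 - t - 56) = t + 3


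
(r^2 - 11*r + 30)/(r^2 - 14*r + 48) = (r - 5)/(r - 8)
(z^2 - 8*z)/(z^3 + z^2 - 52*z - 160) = z/(z^2 + 9*z + 20)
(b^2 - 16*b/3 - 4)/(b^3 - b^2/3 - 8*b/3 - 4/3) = (b - 6)/(b^2 - b - 2)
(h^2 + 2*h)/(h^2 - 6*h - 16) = h/(h - 8)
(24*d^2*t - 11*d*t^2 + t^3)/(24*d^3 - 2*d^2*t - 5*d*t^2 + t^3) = t*(-8*d + t)/(-8*d^2 - 2*d*t + t^2)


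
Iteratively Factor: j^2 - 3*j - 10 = (j + 2)*(j - 5)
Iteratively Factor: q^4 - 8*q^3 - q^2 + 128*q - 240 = (q + 4)*(q^3 - 12*q^2 + 47*q - 60) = (q - 3)*(q + 4)*(q^2 - 9*q + 20) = (q - 4)*(q - 3)*(q + 4)*(q - 5)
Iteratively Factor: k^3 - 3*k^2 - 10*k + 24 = (k + 3)*(k^2 - 6*k + 8) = (k - 2)*(k + 3)*(k - 4)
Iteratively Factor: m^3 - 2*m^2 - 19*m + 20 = (m - 1)*(m^2 - m - 20) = (m - 1)*(m + 4)*(m - 5)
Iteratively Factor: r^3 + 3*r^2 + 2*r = (r + 1)*(r^2 + 2*r) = r*(r + 1)*(r + 2)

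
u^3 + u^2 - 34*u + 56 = (u - 4)*(u - 2)*(u + 7)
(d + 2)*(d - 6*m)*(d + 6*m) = d^3 + 2*d^2 - 36*d*m^2 - 72*m^2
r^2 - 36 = (r - 6)*(r + 6)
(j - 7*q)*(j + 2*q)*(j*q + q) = j^3*q - 5*j^2*q^2 + j^2*q - 14*j*q^3 - 5*j*q^2 - 14*q^3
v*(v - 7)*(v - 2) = v^3 - 9*v^2 + 14*v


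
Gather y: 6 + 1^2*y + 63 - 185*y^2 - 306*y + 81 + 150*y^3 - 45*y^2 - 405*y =150*y^3 - 230*y^2 - 710*y + 150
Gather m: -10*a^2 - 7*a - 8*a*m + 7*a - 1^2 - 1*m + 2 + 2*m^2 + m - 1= -10*a^2 - 8*a*m + 2*m^2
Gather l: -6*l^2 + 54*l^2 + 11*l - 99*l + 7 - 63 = 48*l^2 - 88*l - 56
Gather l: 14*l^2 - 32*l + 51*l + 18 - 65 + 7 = 14*l^2 + 19*l - 40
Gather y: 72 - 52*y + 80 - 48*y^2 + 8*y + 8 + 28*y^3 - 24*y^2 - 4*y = 28*y^3 - 72*y^2 - 48*y + 160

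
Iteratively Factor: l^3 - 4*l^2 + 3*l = (l - 1)*(l^2 - 3*l) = l*(l - 1)*(l - 3)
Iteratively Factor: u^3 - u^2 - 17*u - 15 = (u + 3)*(u^2 - 4*u - 5) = (u - 5)*(u + 3)*(u + 1)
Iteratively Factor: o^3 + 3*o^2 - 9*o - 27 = (o - 3)*(o^2 + 6*o + 9) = (o - 3)*(o + 3)*(o + 3)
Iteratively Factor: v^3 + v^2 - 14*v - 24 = (v + 2)*(v^2 - v - 12) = (v + 2)*(v + 3)*(v - 4)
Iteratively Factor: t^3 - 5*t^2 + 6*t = (t)*(t^2 - 5*t + 6) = t*(t - 2)*(t - 3)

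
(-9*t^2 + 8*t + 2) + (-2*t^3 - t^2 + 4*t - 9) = -2*t^3 - 10*t^2 + 12*t - 7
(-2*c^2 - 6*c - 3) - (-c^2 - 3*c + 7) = -c^2 - 3*c - 10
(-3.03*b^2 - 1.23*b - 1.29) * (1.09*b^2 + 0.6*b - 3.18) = -3.3027*b^4 - 3.1587*b^3 + 7.4913*b^2 + 3.1374*b + 4.1022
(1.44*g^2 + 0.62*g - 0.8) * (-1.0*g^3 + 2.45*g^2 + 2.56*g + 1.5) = -1.44*g^5 + 2.908*g^4 + 6.0054*g^3 + 1.7872*g^2 - 1.118*g - 1.2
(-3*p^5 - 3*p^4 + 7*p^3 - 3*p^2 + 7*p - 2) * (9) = -27*p^5 - 27*p^4 + 63*p^3 - 27*p^2 + 63*p - 18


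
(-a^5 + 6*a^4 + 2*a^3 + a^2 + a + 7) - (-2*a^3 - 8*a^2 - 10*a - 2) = -a^5 + 6*a^4 + 4*a^3 + 9*a^2 + 11*a + 9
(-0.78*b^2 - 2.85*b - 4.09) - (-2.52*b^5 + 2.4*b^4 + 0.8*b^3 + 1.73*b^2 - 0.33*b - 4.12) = 2.52*b^5 - 2.4*b^4 - 0.8*b^3 - 2.51*b^2 - 2.52*b + 0.0300000000000002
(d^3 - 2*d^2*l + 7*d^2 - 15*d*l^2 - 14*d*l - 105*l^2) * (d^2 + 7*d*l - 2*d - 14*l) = d^5 + 5*d^4*l + 5*d^4 - 29*d^3*l^2 + 25*d^3*l - 14*d^3 - 105*d^2*l^3 - 145*d^2*l^2 - 70*d^2*l - 525*d*l^3 + 406*d*l^2 + 1470*l^3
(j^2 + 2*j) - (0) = j^2 + 2*j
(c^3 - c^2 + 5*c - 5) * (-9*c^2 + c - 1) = -9*c^5 + 10*c^4 - 47*c^3 + 51*c^2 - 10*c + 5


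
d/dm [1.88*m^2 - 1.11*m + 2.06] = 3.76*m - 1.11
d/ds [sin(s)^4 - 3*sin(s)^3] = (4*sin(s) - 9)*sin(s)^2*cos(s)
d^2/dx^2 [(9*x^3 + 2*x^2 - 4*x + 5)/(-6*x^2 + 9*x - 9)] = 2*(-23*x^3 + 219*x^2 - 225*x + 3)/(3*(8*x^6 - 36*x^5 + 90*x^4 - 135*x^3 + 135*x^2 - 81*x + 27))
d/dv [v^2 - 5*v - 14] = 2*v - 5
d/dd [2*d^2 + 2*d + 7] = 4*d + 2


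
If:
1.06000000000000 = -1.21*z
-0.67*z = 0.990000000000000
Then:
No Solution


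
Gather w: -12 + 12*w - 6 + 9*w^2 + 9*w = 9*w^2 + 21*w - 18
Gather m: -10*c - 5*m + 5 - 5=-10*c - 5*m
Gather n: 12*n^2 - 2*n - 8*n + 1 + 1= 12*n^2 - 10*n + 2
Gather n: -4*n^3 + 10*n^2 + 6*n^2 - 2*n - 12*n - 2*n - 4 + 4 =-4*n^3 + 16*n^2 - 16*n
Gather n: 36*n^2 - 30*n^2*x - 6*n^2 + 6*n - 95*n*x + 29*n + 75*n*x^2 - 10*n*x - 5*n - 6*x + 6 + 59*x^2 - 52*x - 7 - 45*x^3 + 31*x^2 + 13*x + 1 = n^2*(30 - 30*x) + n*(75*x^2 - 105*x + 30) - 45*x^3 + 90*x^2 - 45*x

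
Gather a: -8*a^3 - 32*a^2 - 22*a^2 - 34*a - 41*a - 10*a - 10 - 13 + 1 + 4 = -8*a^3 - 54*a^2 - 85*a - 18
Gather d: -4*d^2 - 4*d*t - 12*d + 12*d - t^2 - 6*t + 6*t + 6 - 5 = -4*d^2 - 4*d*t - t^2 + 1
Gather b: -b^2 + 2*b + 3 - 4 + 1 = -b^2 + 2*b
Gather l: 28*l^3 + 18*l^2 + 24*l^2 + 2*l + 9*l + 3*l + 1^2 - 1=28*l^3 + 42*l^2 + 14*l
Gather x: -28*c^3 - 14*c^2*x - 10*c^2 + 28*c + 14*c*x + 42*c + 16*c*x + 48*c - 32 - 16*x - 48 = -28*c^3 - 10*c^2 + 118*c + x*(-14*c^2 + 30*c - 16) - 80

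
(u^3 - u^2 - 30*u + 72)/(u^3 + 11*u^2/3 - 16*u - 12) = 3*(u - 4)/(3*u + 2)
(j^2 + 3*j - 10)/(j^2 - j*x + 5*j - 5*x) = (2 - j)/(-j + x)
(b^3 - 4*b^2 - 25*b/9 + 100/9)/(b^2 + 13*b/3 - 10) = (3*b^2 - 7*b - 20)/(3*(b + 6))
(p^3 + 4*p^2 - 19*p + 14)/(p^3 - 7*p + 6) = (p + 7)/(p + 3)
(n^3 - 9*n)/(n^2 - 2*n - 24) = n*(9 - n^2)/(-n^2 + 2*n + 24)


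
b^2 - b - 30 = (b - 6)*(b + 5)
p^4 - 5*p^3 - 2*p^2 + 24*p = p*(p - 4)*(p - 3)*(p + 2)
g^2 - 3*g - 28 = (g - 7)*(g + 4)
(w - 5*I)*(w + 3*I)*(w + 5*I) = w^3 + 3*I*w^2 + 25*w + 75*I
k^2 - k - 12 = (k - 4)*(k + 3)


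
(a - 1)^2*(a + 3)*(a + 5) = a^4 + 6*a^3 - 22*a + 15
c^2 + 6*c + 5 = (c + 1)*(c + 5)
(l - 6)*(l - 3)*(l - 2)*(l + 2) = l^4 - 9*l^3 + 14*l^2 + 36*l - 72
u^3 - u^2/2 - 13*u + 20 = (u - 5/2)*(u - 2)*(u + 4)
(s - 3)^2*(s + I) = s^3 - 6*s^2 + I*s^2 + 9*s - 6*I*s + 9*I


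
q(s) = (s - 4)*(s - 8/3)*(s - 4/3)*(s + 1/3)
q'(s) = (s - 4)*(s - 8/3)*(s - 4/3) + (s - 4)*(s - 8/3)*(s + 1/3) + (s - 4)*(s - 4/3)*(s + 1/3) + (s - 8/3)*(s - 4/3)*(s + 1/3) = 4*s^3 - 23*s^2 + 304*s/9 - 208/27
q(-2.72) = 350.18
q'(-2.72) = -350.24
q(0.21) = -5.68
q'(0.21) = -1.59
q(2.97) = -1.69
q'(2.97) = -5.47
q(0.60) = -4.81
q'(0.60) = 5.15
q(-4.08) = 1105.63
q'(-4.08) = -800.05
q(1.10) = -1.52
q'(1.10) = 6.95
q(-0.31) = -0.49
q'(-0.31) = -20.50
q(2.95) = -1.58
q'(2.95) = -5.53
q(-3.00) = 458.37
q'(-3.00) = -424.04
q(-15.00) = 80410.81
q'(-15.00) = -19189.37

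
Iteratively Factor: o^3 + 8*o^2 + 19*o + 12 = (o + 4)*(o^2 + 4*o + 3) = (o + 3)*(o + 4)*(o + 1)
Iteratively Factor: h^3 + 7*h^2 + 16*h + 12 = (h + 2)*(h^2 + 5*h + 6) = (h + 2)*(h + 3)*(h + 2)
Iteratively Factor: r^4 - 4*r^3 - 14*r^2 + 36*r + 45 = (r - 3)*(r^3 - r^2 - 17*r - 15) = (r - 5)*(r - 3)*(r^2 + 4*r + 3) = (r - 5)*(r - 3)*(r + 1)*(r + 3)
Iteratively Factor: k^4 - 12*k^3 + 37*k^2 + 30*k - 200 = (k - 5)*(k^3 - 7*k^2 + 2*k + 40) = (k - 5)^2*(k^2 - 2*k - 8) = (k - 5)^2*(k + 2)*(k - 4)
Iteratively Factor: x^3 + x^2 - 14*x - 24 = (x + 3)*(x^2 - 2*x - 8) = (x - 4)*(x + 3)*(x + 2)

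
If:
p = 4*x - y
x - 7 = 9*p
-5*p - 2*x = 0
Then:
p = -14/23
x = 35/23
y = 154/23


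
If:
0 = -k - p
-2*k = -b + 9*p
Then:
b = 7*p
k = -p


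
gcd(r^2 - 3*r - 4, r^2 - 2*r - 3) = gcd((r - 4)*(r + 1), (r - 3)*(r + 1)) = r + 1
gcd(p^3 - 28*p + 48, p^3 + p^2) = 1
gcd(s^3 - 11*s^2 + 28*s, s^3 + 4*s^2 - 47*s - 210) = s - 7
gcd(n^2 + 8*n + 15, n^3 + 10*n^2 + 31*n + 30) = n^2 + 8*n + 15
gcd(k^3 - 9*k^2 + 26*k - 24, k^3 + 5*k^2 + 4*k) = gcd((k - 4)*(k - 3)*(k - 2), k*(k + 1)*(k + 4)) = 1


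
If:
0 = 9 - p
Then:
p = 9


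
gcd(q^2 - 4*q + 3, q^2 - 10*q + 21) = q - 3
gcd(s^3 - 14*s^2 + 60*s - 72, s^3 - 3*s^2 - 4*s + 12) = s - 2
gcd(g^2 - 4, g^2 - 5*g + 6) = g - 2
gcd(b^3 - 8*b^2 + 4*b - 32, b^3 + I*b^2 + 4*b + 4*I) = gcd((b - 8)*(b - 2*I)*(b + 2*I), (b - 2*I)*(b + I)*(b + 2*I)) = b^2 + 4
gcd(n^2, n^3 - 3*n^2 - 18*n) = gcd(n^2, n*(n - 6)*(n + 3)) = n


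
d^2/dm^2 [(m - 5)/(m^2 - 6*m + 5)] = 2/(m^3 - 3*m^2 + 3*m - 1)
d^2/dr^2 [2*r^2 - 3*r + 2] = 4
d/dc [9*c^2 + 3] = 18*c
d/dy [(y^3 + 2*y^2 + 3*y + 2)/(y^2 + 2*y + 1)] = (y^2 + 2*y - 1)/(y^2 + 2*y + 1)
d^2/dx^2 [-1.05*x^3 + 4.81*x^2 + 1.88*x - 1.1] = 9.62 - 6.3*x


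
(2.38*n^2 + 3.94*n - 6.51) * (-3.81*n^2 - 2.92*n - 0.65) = -9.0678*n^4 - 21.961*n^3 + 11.7513*n^2 + 16.4482*n + 4.2315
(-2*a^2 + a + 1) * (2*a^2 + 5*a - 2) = -4*a^4 - 8*a^3 + 11*a^2 + 3*a - 2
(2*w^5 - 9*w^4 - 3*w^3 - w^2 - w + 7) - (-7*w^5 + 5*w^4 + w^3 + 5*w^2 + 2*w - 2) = 9*w^5 - 14*w^4 - 4*w^3 - 6*w^2 - 3*w + 9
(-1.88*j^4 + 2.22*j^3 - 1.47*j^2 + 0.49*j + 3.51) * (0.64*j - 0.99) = -1.2032*j^5 + 3.282*j^4 - 3.1386*j^3 + 1.7689*j^2 + 1.7613*j - 3.4749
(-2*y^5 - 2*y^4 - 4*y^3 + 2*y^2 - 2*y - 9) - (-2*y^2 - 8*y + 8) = -2*y^5 - 2*y^4 - 4*y^3 + 4*y^2 + 6*y - 17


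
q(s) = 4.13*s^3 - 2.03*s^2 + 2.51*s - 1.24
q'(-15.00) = 2851.16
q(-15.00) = -14434.39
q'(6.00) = 424.19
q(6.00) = 832.82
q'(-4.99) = 331.28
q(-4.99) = -577.47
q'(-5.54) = 405.27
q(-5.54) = -779.68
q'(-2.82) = 112.49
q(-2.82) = -117.08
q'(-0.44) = 6.70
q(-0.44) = -3.09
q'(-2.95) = 122.31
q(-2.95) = -132.34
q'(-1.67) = 43.84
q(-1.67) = -30.33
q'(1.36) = 19.90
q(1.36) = 8.81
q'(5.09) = 302.85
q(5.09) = 503.57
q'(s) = 12.39*s^2 - 4.06*s + 2.51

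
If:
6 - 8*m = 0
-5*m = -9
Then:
No Solution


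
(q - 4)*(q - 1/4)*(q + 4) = q^3 - q^2/4 - 16*q + 4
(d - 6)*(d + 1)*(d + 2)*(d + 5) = d^4 + 2*d^3 - 31*d^2 - 92*d - 60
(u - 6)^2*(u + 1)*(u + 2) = u^4 - 9*u^3 + 2*u^2 + 84*u + 72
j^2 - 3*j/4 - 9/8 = (j - 3/2)*(j + 3/4)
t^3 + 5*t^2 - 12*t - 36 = (t - 3)*(t + 2)*(t + 6)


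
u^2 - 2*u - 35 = (u - 7)*(u + 5)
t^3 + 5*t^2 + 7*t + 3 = (t + 1)^2*(t + 3)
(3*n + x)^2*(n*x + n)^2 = 9*n^4*x^2 + 18*n^4*x + 9*n^4 + 6*n^3*x^3 + 12*n^3*x^2 + 6*n^3*x + n^2*x^4 + 2*n^2*x^3 + n^2*x^2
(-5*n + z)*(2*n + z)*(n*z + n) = -10*n^3*z - 10*n^3 - 3*n^2*z^2 - 3*n^2*z + n*z^3 + n*z^2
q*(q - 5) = q^2 - 5*q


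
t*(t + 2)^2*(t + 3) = t^4 + 7*t^3 + 16*t^2 + 12*t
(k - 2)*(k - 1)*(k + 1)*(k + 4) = k^4 + 2*k^3 - 9*k^2 - 2*k + 8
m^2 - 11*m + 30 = (m - 6)*(m - 5)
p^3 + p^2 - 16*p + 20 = (p - 2)^2*(p + 5)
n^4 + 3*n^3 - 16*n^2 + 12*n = n*(n - 2)*(n - 1)*(n + 6)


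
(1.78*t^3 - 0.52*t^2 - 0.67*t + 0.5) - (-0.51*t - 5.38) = 1.78*t^3 - 0.52*t^2 - 0.16*t + 5.88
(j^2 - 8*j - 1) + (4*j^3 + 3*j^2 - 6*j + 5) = 4*j^3 + 4*j^2 - 14*j + 4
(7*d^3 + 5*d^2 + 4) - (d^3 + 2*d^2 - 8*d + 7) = 6*d^3 + 3*d^2 + 8*d - 3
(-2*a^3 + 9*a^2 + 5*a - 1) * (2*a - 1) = -4*a^4 + 20*a^3 + a^2 - 7*a + 1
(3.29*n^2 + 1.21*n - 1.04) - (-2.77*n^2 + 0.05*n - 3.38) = 6.06*n^2 + 1.16*n + 2.34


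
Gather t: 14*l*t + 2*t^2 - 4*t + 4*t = 14*l*t + 2*t^2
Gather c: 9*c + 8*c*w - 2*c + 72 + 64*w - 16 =c*(8*w + 7) + 64*w + 56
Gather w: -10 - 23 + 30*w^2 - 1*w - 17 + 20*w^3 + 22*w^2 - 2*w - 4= 20*w^3 + 52*w^2 - 3*w - 54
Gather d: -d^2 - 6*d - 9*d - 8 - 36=-d^2 - 15*d - 44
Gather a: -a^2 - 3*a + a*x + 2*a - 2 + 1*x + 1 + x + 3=-a^2 + a*(x - 1) + 2*x + 2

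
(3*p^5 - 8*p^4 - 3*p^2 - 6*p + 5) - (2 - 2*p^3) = 3*p^5 - 8*p^4 + 2*p^3 - 3*p^2 - 6*p + 3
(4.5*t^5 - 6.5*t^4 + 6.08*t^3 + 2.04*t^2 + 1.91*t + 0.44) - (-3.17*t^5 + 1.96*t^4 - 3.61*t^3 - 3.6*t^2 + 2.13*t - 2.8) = 7.67*t^5 - 8.46*t^4 + 9.69*t^3 + 5.64*t^2 - 0.22*t + 3.24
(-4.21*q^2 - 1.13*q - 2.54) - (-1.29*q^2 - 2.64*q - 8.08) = -2.92*q^2 + 1.51*q + 5.54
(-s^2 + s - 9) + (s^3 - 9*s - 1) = s^3 - s^2 - 8*s - 10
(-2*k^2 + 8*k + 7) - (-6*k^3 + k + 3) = 6*k^3 - 2*k^2 + 7*k + 4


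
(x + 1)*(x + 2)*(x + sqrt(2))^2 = x^4 + 2*sqrt(2)*x^3 + 3*x^3 + 4*x^2 + 6*sqrt(2)*x^2 + 4*sqrt(2)*x + 6*x + 4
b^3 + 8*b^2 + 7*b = b*(b + 1)*(b + 7)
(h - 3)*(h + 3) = h^2 - 9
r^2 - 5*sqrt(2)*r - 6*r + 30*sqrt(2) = (r - 6)*(r - 5*sqrt(2))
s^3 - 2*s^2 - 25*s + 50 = (s - 5)*(s - 2)*(s + 5)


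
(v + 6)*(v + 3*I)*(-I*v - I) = -I*v^3 + 3*v^2 - 7*I*v^2 + 21*v - 6*I*v + 18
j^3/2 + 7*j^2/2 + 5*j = j*(j/2 + 1)*(j + 5)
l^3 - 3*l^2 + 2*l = l*(l - 2)*(l - 1)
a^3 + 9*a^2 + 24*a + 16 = (a + 1)*(a + 4)^2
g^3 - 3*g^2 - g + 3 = (g - 3)*(g - 1)*(g + 1)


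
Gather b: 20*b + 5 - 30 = 20*b - 25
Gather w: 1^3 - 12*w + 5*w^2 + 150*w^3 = 150*w^3 + 5*w^2 - 12*w + 1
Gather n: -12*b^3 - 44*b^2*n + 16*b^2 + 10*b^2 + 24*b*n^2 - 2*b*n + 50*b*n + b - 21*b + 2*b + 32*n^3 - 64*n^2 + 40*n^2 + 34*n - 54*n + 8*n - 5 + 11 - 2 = -12*b^3 + 26*b^2 - 18*b + 32*n^3 + n^2*(24*b - 24) + n*(-44*b^2 + 48*b - 12) + 4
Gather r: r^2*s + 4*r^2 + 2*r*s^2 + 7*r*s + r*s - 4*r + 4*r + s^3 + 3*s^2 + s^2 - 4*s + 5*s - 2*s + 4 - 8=r^2*(s + 4) + r*(2*s^2 + 8*s) + s^3 + 4*s^2 - s - 4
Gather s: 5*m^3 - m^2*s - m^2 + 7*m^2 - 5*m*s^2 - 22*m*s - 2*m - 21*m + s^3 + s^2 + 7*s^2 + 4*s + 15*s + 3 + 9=5*m^3 + 6*m^2 - 23*m + s^3 + s^2*(8 - 5*m) + s*(-m^2 - 22*m + 19) + 12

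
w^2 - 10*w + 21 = (w - 7)*(w - 3)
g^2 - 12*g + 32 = (g - 8)*(g - 4)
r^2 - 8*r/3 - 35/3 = (r - 5)*(r + 7/3)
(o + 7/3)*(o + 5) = o^2 + 22*o/3 + 35/3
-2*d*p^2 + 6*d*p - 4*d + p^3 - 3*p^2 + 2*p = (-2*d + p)*(p - 2)*(p - 1)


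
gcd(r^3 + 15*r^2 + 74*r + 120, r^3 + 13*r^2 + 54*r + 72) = r^2 + 10*r + 24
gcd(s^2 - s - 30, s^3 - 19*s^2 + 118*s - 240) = s - 6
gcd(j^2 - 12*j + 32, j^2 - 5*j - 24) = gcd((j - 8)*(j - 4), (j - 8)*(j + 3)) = j - 8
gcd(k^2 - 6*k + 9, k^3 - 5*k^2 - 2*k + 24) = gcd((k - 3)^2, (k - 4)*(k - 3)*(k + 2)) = k - 3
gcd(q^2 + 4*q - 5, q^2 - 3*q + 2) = q - 1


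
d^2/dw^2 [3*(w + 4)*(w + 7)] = 6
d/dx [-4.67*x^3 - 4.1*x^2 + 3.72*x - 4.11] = -14.01*x^2 - 8.2*x + 3.72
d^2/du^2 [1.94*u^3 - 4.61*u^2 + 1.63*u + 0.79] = 11.64*u - 9.22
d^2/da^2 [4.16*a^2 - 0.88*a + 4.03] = 8.32000000000000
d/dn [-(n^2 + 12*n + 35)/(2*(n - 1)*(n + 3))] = (5*n^2 + 38*n + 53)/(n^4 + 4*n^3 - 2*n^2 - 12*n + 9)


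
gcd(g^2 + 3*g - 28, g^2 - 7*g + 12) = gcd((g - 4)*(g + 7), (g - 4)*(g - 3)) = g - 4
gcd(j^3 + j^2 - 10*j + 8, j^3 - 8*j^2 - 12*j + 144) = j + 4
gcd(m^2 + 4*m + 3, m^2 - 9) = m + 3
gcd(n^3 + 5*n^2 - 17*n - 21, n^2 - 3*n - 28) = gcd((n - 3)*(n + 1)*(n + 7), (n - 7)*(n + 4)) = 1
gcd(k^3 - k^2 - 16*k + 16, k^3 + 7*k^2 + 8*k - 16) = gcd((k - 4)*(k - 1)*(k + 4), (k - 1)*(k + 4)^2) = k^2 + 3*k - 4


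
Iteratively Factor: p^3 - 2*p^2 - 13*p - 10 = (p + 1)*(p^2 - 3*p - 10) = (p - 5)*(p + 1)*(p + 2)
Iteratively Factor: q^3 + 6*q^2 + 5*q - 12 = (q + 3)*(q^2 + 3*q - 4) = (q + 3)*(q + 4)*(q - 1)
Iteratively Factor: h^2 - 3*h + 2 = (h - 2)*(h - 1)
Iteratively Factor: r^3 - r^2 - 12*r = (r - 4)*(r^2 + 3*r) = (r - 4)*(r + 3)*(r)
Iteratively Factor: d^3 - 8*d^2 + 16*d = (d - 4)*(d^2 - 4*d) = d*(d - 4)*(d - 4)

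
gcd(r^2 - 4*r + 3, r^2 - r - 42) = 1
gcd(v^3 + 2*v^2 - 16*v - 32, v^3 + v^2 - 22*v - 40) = v^2 + 6*v + 8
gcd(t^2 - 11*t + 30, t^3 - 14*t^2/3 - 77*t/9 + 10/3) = t - 6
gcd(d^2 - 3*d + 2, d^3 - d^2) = d - 1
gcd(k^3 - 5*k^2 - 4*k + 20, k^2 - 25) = k - 5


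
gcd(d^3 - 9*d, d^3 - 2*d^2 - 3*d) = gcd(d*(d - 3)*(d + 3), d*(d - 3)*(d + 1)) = d^2 - 3*d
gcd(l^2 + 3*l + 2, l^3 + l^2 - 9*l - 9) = l + 1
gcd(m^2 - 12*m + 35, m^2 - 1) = 1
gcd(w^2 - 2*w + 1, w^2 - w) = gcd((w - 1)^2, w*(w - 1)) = w - 1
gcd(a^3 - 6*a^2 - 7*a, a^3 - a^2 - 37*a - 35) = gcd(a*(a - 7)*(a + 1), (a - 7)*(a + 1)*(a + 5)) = a^2 - 6*a - 7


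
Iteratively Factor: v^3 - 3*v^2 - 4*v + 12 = (v + 2)*(v^2 - 5*v + 6) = (v - 3)*(v + 2)*(v - 2)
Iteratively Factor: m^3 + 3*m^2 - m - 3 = (m + 1)*(m^2 + 2*m - 3) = (m + 1)*(m + 3)*(m - 1)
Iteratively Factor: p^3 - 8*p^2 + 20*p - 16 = (p - 4)*(p^2 - 4*p + 4) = (p - 4)*(p - 2)*(p - 2)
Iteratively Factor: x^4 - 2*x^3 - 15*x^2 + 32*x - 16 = (x + 4)*(x^3 - 6*x^2 + 9*x - 4) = (x - 1)*(x + 4)*(x^2 - 5*x + 4) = (x - 1)^2*(x + 4)*(x - 4)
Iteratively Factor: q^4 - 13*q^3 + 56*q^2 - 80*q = (q)*(q^3 - 13*q^2 + 56*q - 80) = q*(q - 4)*(q^2 - 9*q + 20) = q*(q - 4)^2*(q - 5)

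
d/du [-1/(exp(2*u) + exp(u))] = (2*exp(u) + 1)*exp(-u)/(exp(u) + 1)^2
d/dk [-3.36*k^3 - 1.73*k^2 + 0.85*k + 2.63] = -10.08*k^2 - 3.46*k + 0.85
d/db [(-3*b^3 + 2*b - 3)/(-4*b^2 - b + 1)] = (12*b^4 + 6*b^3 - b^2 - 24*b - 1)/(16*b^4 + 8*b^3 - 7*b^2 - 2*b + 1)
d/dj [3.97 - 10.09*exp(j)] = -10.09*exp(j)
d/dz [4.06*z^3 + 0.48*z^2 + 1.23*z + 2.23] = 12.18*z^2 + 0.96*z + 1.23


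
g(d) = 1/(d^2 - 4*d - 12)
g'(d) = (4 - 2*d)/(d^2 - 4*d - 12)^2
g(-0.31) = -0.09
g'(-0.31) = 0.04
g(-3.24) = 0.09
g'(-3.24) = 0.08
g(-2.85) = 0.13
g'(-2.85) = 0.17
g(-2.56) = 0.21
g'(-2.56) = 0.40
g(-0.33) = -0.09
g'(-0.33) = 0.04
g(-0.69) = -0.11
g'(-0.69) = 0.07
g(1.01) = -0.07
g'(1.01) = 0.01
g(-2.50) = 0.24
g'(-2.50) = 0.50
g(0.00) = -0.08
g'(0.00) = 0.03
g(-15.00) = 0.00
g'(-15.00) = 0.00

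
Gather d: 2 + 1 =3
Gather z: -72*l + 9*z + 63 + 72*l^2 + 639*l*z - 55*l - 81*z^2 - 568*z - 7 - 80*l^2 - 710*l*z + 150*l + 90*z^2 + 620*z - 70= -8*l^2 + 23*l + 9*z^2 + z*(61 - 71*l) - 14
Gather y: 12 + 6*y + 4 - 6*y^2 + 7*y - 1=-6*y^2 + 13*y + 15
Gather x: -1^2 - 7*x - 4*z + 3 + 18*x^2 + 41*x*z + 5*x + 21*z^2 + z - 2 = 18*x^2 + x*(41*z - 2) + 21*z^2 - 3*z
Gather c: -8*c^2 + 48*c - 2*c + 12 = -8*c^2 + 46*c + 12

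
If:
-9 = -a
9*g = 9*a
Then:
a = 9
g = 9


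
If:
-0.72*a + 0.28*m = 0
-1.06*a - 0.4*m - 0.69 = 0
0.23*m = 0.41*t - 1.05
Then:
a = -0.33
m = -0.85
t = 2.08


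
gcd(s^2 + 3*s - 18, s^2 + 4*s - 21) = s - 3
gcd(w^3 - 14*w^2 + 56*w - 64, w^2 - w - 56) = w - 8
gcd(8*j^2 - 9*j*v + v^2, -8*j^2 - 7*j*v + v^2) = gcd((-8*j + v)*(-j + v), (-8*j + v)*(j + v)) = -8*j + v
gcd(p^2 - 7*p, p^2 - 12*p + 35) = p - 7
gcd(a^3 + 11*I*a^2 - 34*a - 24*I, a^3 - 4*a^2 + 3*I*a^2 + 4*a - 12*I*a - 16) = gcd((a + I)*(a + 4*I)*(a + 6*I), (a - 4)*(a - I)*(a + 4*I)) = a + 4*I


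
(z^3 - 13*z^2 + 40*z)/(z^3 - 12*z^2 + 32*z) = (z - 5)/(z - 4)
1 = 1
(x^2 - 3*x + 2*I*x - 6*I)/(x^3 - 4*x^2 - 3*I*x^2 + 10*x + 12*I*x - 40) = (x - 3)/(x^2 - x*(4 + 5*I) + 20*I)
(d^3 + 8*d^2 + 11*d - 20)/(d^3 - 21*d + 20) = (d + 4)/(d - 4)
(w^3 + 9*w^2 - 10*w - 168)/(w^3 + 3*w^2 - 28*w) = (w + 6)/w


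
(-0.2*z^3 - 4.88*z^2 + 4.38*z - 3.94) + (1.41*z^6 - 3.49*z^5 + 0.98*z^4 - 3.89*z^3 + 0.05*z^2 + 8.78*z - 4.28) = 1.41*z^6 - 3.49*z^5 + 0.98*z^4 - 4.09*z^3 - 4.83*z^2 + 13.16*z - 8.22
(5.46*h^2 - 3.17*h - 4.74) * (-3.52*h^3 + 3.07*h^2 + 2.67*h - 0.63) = -19.2192*h^5 + 27.9206*h^4 + 21.5311*h^3 - 26.4555*h^2 - 10.6587*h + 2.9862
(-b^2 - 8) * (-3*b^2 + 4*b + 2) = 3*b^4 - 4*b^3 + 22*b^2 - 32*b - 16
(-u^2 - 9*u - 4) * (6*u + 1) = -6*u^3 - 55*u^2 - 33*u - 4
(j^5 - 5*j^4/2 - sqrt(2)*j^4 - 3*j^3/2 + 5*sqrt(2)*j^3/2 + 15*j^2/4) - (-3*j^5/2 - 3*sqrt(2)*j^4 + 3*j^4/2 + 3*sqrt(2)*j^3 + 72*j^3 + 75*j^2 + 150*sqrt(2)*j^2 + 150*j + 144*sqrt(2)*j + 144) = 5*j^5/2 - 4*j^4 + 2*sqrt(2)*j^4 - 147*j^3/2 - sqrt(2)*j^3/2 - 150*sqrt(2)*j^2 - 285*j^2/4 - 144*sqrt(2)*j - 150*j - 144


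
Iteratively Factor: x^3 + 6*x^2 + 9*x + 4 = (x + 1)*(x^2 + 5*x + 4) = (x + 1)^2*(x + 4)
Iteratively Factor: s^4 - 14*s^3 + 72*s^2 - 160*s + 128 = (s - 2)*(s^3 - 12*s^2 + 48*s - 64) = (s - 4)*(s - 2)*(s^2 - 8*s + 16) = (s - 4)^2*(s - 2)*(s - 4)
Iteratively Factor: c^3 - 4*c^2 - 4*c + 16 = (c - 4)*(c^2 - 4) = (c - 4)*(c + 2)*(c - 2)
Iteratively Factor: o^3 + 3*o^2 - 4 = (o - 1)*(o^2 + 4*o + 4) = (o - 1)*(o + 2)*(o + 2)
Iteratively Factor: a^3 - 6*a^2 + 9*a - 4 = (a - 1)*(a^2 - 5*a + 4) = (a - 4)*(a - 1)*(a - 1)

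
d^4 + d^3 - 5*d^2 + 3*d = d*(d - 1)^2*(d + 3)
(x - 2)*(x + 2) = x^2 - 4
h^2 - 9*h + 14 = (h - 7)*(h - 2)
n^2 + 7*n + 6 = (n + 1)*(n + 6)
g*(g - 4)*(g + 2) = g^3 - 2*g^2 - 8*g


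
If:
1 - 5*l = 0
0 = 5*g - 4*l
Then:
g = 4/25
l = 1/5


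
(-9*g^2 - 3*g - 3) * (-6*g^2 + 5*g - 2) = 54*g^4 - 27*g^3 + 21*g^2 - 9*g + 6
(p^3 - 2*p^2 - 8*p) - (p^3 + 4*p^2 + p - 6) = -6*p^2 - 9*p + 6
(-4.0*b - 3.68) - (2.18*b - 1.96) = -6.18*b - 1.72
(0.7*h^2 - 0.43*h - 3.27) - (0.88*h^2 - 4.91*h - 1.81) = -0.18*h^2 + 4.48*h - 1.46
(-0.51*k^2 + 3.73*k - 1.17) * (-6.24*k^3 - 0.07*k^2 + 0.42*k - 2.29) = 3.1824*k^5 - 23.2395*k^4 + 6.8255*k^3 + 2.8164*k^2 - 9.0331*k + 2.6793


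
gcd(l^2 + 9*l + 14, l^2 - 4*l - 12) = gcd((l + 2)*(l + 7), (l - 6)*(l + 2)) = l + 2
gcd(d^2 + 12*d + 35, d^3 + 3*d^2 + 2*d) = 1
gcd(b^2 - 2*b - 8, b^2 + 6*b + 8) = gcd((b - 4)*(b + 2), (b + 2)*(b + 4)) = b + 2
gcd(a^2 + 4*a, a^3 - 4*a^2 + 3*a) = a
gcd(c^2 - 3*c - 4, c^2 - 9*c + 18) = 1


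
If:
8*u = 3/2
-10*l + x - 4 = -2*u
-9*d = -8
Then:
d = 8/9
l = x/10 - 29/80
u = 3/16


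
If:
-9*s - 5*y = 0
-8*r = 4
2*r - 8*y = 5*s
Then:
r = -1/2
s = 5/47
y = -9/47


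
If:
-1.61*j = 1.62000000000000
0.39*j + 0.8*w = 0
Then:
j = -1.01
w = 0.49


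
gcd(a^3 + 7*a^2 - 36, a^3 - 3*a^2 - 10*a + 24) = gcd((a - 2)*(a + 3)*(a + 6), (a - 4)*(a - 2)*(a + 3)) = a^2 + a - 6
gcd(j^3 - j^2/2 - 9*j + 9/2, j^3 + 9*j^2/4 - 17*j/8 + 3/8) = j^2 + 5*j/2 - 3/2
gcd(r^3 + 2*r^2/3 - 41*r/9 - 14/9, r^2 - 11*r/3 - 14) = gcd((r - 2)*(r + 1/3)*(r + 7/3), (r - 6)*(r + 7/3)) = r + 7/3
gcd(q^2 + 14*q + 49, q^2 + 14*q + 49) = q^2 + 14*q + 49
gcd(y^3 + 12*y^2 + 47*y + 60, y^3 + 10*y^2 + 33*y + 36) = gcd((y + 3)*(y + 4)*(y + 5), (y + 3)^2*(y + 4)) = y^2 + 7*y + 12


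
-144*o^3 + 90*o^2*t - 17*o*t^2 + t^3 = (-8*o + t)*(-6*o + t)*(-3*o + t)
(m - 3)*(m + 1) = m^2 - 2*m - 3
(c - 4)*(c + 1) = c^2 - 3*c - 4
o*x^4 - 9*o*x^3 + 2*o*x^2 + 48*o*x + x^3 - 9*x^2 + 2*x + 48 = (x - 8)*(x - 3)*(x + 2)*(o*x + 1)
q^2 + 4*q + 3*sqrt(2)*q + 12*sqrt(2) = (q + 4)*(q + 3*sqrt(2))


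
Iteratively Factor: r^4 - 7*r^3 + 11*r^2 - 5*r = (r - 1)*(r^3 - 6*r^2 + 5*r) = (r - 1)^2*(r^2 - 5*r) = r*(r - 1)^2*(r - 5)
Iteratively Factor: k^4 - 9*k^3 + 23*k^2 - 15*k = (k - 1)*(k^3 - 8*k^2 + 15*k) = (k - 5)*(k - 1)*(k^2 - 3*k) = (k - 5)*(k - 3)*(k - 1)*(k)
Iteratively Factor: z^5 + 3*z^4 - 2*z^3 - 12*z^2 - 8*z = (z + 2)*(z^4 + z^3 - 4*z^2 - 4*z) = (z + 2)^2*(z^3 - z^2 - 2*z) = z*(z + 2)^2*(z^2 - z - 2) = z*(z - 2)*(z + 2)^2*(z + 1)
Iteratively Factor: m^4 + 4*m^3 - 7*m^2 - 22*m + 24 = (m + 4)*(m^3 - 7*m + 6) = (m + 3)*(m + 4)*(m^2 - 3*m + 2) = (m - 2)*(m + 3)*(m + 4)*(m - 1)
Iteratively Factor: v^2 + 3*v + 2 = (v + 1)*(v + 2)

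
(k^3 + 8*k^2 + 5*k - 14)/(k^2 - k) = k + 9 + 14/k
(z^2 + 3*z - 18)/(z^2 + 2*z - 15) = (z + 6)/(z + 5)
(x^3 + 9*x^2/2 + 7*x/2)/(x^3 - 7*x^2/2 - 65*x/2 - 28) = x/(x - 8)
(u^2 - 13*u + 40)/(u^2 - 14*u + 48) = (u - 5)/(u - 6)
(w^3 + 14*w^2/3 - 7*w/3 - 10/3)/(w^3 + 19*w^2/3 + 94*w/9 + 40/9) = 3*(w^2 + 4*w - 5)/(3*w^2 + 17*w + 20)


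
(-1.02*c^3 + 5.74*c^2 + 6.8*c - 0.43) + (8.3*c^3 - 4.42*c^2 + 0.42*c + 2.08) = 7.28*c^3 + 1.32*c^2 + 7.22*c + 1.65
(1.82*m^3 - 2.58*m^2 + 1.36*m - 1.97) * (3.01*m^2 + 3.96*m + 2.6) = 5.4782*m^5 - 0.558599999999999*m^4 - 1.3912*m^3 - 7.2521*m^2 - 4.2652*m - 5.122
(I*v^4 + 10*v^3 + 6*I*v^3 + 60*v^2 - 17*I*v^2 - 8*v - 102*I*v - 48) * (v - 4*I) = I*v^5 + 14*v^4 + 6*I*v^4 + 84*v^3 - 57*I*v^3 - 76*v^2 - 342*I*v^2 - 456*v + 32*I*v + 192*I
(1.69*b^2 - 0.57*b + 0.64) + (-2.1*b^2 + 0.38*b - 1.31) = -0.41*b^2 - 0.19*b - 0.67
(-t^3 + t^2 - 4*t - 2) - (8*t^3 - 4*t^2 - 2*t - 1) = -9*t^3 + 5*t^2 - 2*t - 1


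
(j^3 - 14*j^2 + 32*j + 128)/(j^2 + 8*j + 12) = (j^2 - 16*j + 64)/(j + 6)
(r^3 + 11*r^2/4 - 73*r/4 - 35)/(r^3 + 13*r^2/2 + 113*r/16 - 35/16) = 4*(r - 4)/(4*r - 1)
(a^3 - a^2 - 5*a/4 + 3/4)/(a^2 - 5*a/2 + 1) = (2*a^2 - a - 3)/(2*(a - 2))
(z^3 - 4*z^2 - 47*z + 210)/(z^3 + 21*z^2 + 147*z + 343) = (z^2 - 11*z + 30)/(z^2 + 14*z + 49)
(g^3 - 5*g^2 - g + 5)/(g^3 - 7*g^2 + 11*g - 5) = (g + 1)/(g - 1)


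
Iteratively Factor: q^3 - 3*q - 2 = (q + 1)*(q^2 - q - 2) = (q + 1)^2*(q - 2)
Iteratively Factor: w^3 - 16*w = (w - 4)*(w^2 + 4*w) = (w - 4)*(w + 4)*(w)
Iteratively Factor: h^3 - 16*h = (h + 4)*(h^2 - 4*h) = h*(h + 4)*(h - 4)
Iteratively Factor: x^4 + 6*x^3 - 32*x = (x - 2)*(x^3 + 8*x^2 + 16*x) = (x - 2)*(x + 4)*(x^2 + 4*x) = (x - 2)*(x + 4)^2*(x)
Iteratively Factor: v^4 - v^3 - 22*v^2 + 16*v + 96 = (v + 4)*(v^3 - 5*v^2 - 2*v + 24) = (v - 3)*(v + 4)*(v^2 - 2*v - 8) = (v - 3)*(v + 2)*(v + 4)*(v - 4)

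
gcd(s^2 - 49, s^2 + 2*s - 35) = s + 7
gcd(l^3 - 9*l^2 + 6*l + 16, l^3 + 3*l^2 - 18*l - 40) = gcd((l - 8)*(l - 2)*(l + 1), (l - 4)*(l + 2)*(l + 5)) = 1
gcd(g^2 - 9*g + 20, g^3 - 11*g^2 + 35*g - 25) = g - 5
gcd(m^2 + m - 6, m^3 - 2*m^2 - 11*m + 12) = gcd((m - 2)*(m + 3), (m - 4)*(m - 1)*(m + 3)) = m + 3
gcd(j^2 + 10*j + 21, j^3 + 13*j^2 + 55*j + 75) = j + 3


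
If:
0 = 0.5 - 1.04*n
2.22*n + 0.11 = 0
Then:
No Solution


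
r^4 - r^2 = r^2*(r - 1)*(r + 1)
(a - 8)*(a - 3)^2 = a^3 - 14*a^2 + 57*a - 72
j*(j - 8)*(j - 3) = j^3 - 11*j^2 + 24*j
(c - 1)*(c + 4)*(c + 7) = c^3 + 10*c^2 + 17*c - 28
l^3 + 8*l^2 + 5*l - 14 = (l - 1)*(l + 2)*(l + 7)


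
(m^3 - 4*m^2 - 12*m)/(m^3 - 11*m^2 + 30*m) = (m + 2)/(m - 5)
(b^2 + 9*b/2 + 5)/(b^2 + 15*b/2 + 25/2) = (b + 2)/(b + 5)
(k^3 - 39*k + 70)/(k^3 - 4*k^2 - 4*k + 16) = (k^2 + 2*k - 35)/(k^2 - 2*k - 8)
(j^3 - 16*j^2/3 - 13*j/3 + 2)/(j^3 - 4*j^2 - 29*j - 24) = (j^2 - 19*j/3 + 2)/(j^2 - 5*j - 24)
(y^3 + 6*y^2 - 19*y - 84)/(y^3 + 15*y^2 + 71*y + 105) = (y - 4)/(y + 5)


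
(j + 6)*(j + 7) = j^2 + 13*j + 42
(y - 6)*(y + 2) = y^2 - 4*y - 12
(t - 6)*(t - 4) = t^2 - 10*t + 24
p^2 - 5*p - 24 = (p - 8)*(p + 3)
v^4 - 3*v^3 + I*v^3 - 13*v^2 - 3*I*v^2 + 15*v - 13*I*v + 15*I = (v - 5)*(v - 1)*(v + 3)*(v + I)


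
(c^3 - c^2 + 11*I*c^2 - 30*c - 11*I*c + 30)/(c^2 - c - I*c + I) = (c^2 + 11*I*c - 30)/(c - I)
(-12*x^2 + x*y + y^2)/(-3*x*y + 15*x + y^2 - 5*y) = (4*x + y)/(y - 5)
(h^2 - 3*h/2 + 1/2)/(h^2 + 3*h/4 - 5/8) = 4*(h - 1)/(4*h + 5)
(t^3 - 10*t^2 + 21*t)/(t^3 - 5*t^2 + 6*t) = (t - 7)/(t - 2)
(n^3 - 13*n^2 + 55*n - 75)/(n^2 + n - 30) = (n^2 - 8*n + 15)/(n + 6)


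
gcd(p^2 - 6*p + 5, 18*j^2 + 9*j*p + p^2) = 1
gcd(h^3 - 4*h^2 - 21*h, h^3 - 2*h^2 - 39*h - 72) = h + 3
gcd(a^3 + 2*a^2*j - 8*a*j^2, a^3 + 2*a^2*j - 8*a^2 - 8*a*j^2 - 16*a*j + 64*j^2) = a^2 + 2*a*j - 8*j^2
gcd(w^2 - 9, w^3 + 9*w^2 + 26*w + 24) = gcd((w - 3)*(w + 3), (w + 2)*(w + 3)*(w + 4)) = w + 3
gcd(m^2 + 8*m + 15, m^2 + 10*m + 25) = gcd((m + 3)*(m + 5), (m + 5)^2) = m + 5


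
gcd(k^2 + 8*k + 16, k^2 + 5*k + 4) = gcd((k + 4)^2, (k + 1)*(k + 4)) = k + 4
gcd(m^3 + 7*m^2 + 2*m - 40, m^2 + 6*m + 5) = m + 5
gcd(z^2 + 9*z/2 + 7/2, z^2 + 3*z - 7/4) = z + 7/2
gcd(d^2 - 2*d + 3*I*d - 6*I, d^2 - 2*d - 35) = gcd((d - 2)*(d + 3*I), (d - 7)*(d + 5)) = 1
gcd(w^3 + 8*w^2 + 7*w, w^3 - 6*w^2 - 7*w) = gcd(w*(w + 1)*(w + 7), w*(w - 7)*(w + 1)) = w^2 + w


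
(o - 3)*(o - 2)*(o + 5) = o^3 - 19*o + 30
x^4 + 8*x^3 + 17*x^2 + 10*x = x*(x + 1)*(x + 2)*(x + 5)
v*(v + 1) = v^2 + v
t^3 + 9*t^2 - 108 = (t - 3)*(t + 6)^2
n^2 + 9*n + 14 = (n + 2)*(n + 7)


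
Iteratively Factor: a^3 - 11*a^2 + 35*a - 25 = (a - 1)*(a^2 - 10*a + 25) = (a - 5)*(a - 1)*(a - 5)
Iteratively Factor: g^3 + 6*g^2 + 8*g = (g + 2)*(g^2 + 4*g) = (g + 2)*(g + 4)*(g)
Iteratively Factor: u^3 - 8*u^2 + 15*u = (u)*(u^2 - 8*u + 15) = u*(u - 3)*(u - 5)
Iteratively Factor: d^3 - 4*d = (d)*(d^2 - 4) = d*(d - 2)*(d + 2)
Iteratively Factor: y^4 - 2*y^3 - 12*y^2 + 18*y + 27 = (y + 3)*(y^3 - 5*y^2 + 3*y + 9) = (y - 3)*(y + 3)*(y^2 - 2*y - 3) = (y - 3)^2*(y + 3)*(y + 1)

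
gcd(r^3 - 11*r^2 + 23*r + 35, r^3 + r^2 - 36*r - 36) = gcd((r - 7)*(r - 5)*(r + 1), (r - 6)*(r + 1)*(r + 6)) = r + 1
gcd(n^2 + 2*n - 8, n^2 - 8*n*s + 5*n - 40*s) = 1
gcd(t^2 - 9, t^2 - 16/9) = 1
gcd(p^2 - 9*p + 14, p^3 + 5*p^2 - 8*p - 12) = p - 2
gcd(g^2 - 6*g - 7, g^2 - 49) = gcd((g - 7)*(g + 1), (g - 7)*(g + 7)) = g - 7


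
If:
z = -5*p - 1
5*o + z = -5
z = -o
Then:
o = -5/4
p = -9/20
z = 5/4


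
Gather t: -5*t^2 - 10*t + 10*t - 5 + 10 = 5 - 5*t^2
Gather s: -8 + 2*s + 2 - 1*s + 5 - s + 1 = 0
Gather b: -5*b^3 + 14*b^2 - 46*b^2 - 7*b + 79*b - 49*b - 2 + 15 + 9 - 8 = -5*b^3 - 32*b^2 + 23*b + 14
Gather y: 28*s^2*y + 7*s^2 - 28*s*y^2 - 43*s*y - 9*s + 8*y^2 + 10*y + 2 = 7*s^2 - 9*s + y^2*(8 - 28*s) + y*(28*s^2 - 43*s + 10) + 2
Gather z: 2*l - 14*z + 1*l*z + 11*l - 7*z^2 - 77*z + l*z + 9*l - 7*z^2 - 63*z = 22*l - 14*z^2 + z*(2*l - 154)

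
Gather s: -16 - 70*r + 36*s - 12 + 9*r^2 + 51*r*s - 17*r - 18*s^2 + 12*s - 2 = 9*r^2 - 87*r - 18*s^2 + s*(51*r + 48) - 30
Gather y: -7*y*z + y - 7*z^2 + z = y*(1 - 7*z) - 7*z^2 + z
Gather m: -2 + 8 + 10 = 16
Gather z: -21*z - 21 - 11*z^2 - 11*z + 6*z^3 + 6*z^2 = 6*z^3 - 5*z^2 - 32*z - 21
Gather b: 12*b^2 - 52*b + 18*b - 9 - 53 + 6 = 12*b^2 - 34*b - 56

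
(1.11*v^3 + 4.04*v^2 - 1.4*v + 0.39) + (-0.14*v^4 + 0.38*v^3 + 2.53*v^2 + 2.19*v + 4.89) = -0.14*v^4 + 1.49*v^3 + 6.57*v^2 + 0.79*v + 5.28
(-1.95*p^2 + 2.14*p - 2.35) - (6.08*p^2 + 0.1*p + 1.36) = -8.03*p^2 + 2.04*p - 3.71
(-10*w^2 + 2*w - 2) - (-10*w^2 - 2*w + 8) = 4*w - 10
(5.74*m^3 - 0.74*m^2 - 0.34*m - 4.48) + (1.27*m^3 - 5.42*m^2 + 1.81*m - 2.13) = 7.01*m^3 - 6.16*m^2 + 1.47*m - 6.61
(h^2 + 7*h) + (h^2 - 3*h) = 2*h^2 + 4*h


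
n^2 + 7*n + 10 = (n + 2)*(n + 5)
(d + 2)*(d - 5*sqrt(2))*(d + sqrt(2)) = d^3 - 4*sqrt(2)*d^2 + 2*d^2 - 8*sqrt(2)*d - 10*d - 20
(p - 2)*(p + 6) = p^2 + 4*p - 12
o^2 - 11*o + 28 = (o - 7)*(o - 4)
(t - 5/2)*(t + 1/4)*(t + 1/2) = t^3 - 7*t^2/4 - 7*t/4 - 5/16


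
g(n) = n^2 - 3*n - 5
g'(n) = 2*n - 3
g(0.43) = -6.11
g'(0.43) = -2.14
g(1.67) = -7.22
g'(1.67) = 0.34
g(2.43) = -6.39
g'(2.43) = 1.86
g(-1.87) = 4.11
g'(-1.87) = -6.74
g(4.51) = 1.81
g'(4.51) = 6.02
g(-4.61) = 30.08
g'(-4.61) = -12.22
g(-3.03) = 13.27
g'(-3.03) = -9.06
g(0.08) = -5.23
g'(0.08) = -2.84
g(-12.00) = 175.00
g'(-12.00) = -27.00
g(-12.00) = 175.00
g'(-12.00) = -27.00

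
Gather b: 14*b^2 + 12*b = 14*b^2 + 12*b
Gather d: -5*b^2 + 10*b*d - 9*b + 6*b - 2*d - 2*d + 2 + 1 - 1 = -5*b^2 - 3*b + d*(10*b - 4) + 2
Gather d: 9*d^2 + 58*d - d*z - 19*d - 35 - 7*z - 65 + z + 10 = 9*d^2 + d*(39 - z) - 6*z - 90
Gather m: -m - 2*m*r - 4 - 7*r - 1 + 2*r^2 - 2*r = m*(-2*r - 1) + 2*r^2 - 9*r - 5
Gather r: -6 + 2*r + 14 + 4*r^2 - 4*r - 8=4*r^2 - 2*r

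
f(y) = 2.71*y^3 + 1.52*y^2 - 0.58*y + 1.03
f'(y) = 8.13*y^2 + 3.04*y - 0.58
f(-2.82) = -46.02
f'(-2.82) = 55.50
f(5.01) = 377.06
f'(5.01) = 218.71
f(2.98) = 84.52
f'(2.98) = 80.68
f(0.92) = 3.89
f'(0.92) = 9.10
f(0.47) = 1.37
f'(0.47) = 2.64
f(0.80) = 2.93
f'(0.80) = 7.06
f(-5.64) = -433.54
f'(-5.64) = 240.89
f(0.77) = 2.72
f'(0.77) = 6.58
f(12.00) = 4895.83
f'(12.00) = 1206.62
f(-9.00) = -1846.22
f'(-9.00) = 630.59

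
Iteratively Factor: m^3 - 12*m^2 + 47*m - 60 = (m - 5)*(m^2 - 7*m + 12) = (m - 5)*(m - 4)*(m - 3)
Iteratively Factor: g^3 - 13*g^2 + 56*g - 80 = (g - 4)*(g^2 - 9*g + 20) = (g - 5)*(g - 4)*(g - 4)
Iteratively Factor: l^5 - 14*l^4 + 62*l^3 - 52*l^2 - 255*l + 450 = (l - 5)*(l^4 - 9*l^3 + 17*l^2 + 33*l - 90) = (l - 5)^2*(l^3 - 4*l^2 - 3*l + 18) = (l - 5)^2*(l + 2)*(l^2 - 6*l + 9) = (l - 5)^2*(l - 3)*(l + 2)*(l - 3)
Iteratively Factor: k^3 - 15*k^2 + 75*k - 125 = (k - 5)*(k^2 - 10*k + 25) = (k - 5)^2*(k - 5)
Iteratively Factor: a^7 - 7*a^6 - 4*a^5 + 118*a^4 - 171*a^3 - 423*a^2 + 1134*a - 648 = (a + 3)*(a^6 - 10*a^5 + 26*a^4 + 40*a^3 - 291*a^2 + 450*a - 216) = (a - 3)*(a + 3)*(a^5 - 7*a^4 + 5*a^3 + 55*a^2 - 126*a + 72) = (a - 3)^2*(a + 3)*(a^4 - 4*a^3 - 7*a^2 + 34*a - 24) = (a - 4)*(a - 3)^2*(a + 3)*(a^3 - 7*a + 6) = (a - 4)*(a - 3)^2*(a - 2)*(a + 3)*(a^2 + 2*a - 3) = (a - 4)*(a - 3)^2*(a - 2)*(a + 3)^2*(a - 1)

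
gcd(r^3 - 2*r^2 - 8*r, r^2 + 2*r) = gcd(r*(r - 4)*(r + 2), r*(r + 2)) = r^2 + 2*r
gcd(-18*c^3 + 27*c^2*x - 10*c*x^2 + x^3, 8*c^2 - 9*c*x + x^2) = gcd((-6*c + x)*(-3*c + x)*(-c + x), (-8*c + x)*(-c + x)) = -c + x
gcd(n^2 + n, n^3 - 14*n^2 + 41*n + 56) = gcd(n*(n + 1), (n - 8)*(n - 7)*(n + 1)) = n + 1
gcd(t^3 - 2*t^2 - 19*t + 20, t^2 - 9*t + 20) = t - 5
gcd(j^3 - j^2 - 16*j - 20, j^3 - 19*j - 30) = j^2 - 3*j - 10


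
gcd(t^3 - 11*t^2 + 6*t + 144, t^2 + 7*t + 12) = t + 3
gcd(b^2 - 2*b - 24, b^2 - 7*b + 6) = b - 6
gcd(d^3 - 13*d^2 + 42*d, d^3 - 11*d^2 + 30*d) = d^2 - 6*d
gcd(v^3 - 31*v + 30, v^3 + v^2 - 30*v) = v^2 + v - 30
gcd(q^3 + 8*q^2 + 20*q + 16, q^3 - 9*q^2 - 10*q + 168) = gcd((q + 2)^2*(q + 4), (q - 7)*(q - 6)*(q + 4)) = q + 4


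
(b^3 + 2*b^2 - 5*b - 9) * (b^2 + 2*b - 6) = b^5 + 4*b^4 - 7*b^3 - 31*b^2 + 12*b + 54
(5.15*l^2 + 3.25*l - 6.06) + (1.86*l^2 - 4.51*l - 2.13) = 7.01*l^2 - 1.26*l - 8.19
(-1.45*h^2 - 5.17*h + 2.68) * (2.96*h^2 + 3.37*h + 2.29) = -4.292*h^4 - 20.1897*h^3 - 12.8106*h^2 - 2.8077*h + 6.1372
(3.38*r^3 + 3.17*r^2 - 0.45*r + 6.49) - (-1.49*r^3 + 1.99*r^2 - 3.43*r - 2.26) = 4.87*r^3 + 1.18*r^2 + 2.98*r + 8.75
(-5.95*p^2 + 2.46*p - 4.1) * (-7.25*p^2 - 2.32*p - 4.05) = 43.1375*p^4 - 4.031*p^3 + 48.1153*p^2 - 0.451000000000001*p + 16.605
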